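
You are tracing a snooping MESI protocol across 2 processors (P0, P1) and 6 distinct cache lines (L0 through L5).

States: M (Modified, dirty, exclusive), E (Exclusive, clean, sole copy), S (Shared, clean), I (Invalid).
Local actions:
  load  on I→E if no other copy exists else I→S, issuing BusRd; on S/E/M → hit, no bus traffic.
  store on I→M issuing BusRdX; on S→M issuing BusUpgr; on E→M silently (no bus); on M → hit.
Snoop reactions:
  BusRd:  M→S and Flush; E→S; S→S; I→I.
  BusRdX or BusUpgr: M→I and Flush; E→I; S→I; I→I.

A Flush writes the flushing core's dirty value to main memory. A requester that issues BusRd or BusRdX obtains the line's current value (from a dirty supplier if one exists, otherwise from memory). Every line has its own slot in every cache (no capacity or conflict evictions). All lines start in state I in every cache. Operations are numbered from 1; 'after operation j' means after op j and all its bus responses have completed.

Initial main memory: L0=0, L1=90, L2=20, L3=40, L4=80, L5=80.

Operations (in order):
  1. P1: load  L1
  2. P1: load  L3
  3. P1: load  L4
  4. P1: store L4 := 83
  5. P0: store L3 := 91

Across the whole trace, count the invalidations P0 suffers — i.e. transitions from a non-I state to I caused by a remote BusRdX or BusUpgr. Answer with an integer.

step 1: P1: load  L1  ⟶  IE  (L1)  txn=BusRd  M[L1]=90
step 2: P1: load  L3  ⟶  IE  (L3)  txn=BusRd  M[L3]=40
step 3: P1: load  L4  ⟶  IE  (L4)  txn=BusRd  M[L4]=80
step 4: P1: store L4 := 83  ⟶  IM  (L4)  txn=∅  M[L4]=80
step 5: P0: store L3 := 91  ⟶  MI  (L3)  txn=BusRdX  M[L3]=40

invalidations = 0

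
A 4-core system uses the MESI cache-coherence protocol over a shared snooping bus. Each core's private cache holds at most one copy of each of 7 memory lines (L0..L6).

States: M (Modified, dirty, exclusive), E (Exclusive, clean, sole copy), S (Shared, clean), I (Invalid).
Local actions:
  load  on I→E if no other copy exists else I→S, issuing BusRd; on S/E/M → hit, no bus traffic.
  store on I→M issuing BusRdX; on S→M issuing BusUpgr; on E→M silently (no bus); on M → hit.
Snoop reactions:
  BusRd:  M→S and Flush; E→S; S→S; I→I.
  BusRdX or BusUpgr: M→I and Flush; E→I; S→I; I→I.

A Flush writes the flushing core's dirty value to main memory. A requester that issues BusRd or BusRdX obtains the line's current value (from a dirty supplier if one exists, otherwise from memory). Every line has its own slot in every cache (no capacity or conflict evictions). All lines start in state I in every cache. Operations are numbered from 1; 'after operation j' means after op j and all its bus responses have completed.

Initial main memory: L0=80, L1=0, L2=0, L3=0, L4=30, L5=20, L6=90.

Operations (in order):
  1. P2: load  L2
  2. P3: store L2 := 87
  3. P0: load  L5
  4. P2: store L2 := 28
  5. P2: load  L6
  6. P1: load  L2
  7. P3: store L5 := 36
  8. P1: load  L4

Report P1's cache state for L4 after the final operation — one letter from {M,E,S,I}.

state = E

1. P2: load  L2  bus=[BusRd]  L2: P0=I P1=I P2=E P3=I  mem[L2]=0
2. P3: store L2 := 87  bus=[BusRdX]  L2: P0=I P1=I P2=I P3=M  mem[L2]=0
3. P0: load  L5  bus=[BusRd]  L5: P0=E P1=I P2=I P3=I  mem[L5]=20
4. P2: store L2 := 28  bus=[BusRdX,Flush]  L2: P0=I P1=I P2=M P3=I  mem[L2]=87
5. P2: load  L6  bus=[BusRd]  L6: P0=I P1=I P2=E P3=I  mem[L6]=90
6. P1: load  L2  bus=[BusRd,Flush]  L2: P0=I P1=S P2=S P3=I  mem[L2]=28
7. P3: store L5 := 36  bus=[BusRdX]  L5: P0=I P1=I P2=I P3=M  mem[L5]=20
8. P1: load  L4  bus=[BusRd]  L4: P0=I P1=E P2=I P3=I  mem[L4]=30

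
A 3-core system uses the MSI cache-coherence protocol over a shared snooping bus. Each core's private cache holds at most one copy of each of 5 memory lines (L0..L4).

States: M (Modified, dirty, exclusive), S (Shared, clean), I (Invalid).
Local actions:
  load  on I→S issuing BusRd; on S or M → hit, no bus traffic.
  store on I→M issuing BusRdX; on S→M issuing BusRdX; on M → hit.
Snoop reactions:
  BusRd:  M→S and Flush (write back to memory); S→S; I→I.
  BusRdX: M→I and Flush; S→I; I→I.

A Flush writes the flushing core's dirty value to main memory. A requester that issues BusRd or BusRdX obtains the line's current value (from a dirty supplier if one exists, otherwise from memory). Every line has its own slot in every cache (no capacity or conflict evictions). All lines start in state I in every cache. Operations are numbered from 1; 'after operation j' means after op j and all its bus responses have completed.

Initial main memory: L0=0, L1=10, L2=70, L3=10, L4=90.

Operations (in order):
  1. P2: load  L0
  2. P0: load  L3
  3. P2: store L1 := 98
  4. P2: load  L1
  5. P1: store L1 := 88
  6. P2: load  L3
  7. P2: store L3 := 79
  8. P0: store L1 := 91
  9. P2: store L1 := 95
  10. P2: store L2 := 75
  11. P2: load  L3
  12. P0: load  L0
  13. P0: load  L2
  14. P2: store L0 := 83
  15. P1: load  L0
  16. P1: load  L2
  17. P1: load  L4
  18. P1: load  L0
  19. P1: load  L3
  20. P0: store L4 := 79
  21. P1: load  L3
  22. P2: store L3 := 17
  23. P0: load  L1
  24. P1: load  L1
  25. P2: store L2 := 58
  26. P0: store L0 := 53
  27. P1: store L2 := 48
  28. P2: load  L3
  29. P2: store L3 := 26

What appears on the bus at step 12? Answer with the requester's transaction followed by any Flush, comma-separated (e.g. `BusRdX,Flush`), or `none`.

1. P2: load  L0  bus=[BusRd]  L0: P0=I P1=I P2=S  mem[L0]=0
2. P0: load  L3  bus=[BusRd]  L3: P0=S P1=I P2=I  mem[L3]=10
3. P2: store L1 := 98  bus=[BusRdX]  L1: P0=I P1=I P2=M  mem[L1]=10
4. P2: load  L1  bus=[-]  L1: P0=I P1=I P2=M  mem[L1]=10
5. P1: store L1 := 88  bus=[BusRdX,Flush]  L1: P0=I P1=M P2=I  mem[L1]=98
6. P2: load  L3  bus=[BusRd]  L3: P0=S P1=I P2=S  mem[L3]=10
7. P2: store L3 := 79  bus=[BusRdX]  L3: P0=I P1=I P2=M  mem[L3]=10
8. P0: store L1 := 91  bus=[BusRdX,Flush]  L1: P0=M P1=I P2=I  mem[L1]=88
9. P2: store L1 := 95  bus=[BusRdX,Flush]  L1: P0=I P1=I P2=M  mem[L1]=91
10. P2: store L2 := 75  bus=[BusRdX]  L2: P0=I P1=I P2=M  mem[L2]=70
11. P2: load  L3  bus=[-]  L3: P0=I P1=I P2=M  mem[L3]=10
12. P0: load  L0  bus=[BusRd]  L0: P0=S P1=I P2=S  mem[L0]=0
13. P0: load  L2  bus=[BusRd,Flush]  L2: P0=S P1=I P2=S  mem[L2]=75
14. P2: store L0 := 83  bus=[BusRdX]  L0: P0=I P1=I P2=M  mem[L0]=0
15. P1: load  L0  bus=[BusRd,Flush]  L0: P0=I P1=S P2=S  mem[L0]=83
16. P1: load  L2  bus=[BusRd]  L2: P0=S P1=S P2=S  mem[L2]=75
17. P1: load  L4  bus=[BusRd]  L4: P0=I P1=S P2=I  mem[L4]=90
18. P1: load  L0  bus=[-]  L0: P0=I P1=S P2=S  mem[L0]=83
19. P1: load  L3  bus=[BusRd,Flush]  L3: P0=I P1=S P2=S  mem[L3]=79
20. P0: store L4 := 79  bus=[BusRdX]  L4: P0=M P1=I P2=I  mem[L4]=90
21. P1: load  L3  bus=[-]  L3: P0=I P1=S P2=S  mem[L3]=79
22. P2: store L3 := 17  bus=[BusRdX]  L3: P0=I P1=I P2=M  mem[L3]=79
23. P0: load  L1  bus=[BusRd,Flush]  L1: P0=S P1=I P2=S  mem[L1]=95
24. P1: load  L1  bus=[BusRd]  L1: P0=S P1=S P2=S  mem[L1]=95
25. P2: store L2 := 58  bus=[BusRdX]  L2: P0=I P1=I P2=M  mem[L2]=75
26. P0: store L0 := 53  bus=[BusRdX]  L0: P0=M P1=I P2=I  mem[L0]=83
27. P1: store L2 := 48  bus=[BusRdX,Flush]  L2: P0=I P1=M P2=I  mem[L2]=58
28. P2: load  L3  bus=[-]  L3: P0=I P1=I P2=M  mem[L3]=79
29. P2: store L3 := 26  bus=[-]  L3: P0=I P1=I P2=M  mem[L3]=79

bus = BusRd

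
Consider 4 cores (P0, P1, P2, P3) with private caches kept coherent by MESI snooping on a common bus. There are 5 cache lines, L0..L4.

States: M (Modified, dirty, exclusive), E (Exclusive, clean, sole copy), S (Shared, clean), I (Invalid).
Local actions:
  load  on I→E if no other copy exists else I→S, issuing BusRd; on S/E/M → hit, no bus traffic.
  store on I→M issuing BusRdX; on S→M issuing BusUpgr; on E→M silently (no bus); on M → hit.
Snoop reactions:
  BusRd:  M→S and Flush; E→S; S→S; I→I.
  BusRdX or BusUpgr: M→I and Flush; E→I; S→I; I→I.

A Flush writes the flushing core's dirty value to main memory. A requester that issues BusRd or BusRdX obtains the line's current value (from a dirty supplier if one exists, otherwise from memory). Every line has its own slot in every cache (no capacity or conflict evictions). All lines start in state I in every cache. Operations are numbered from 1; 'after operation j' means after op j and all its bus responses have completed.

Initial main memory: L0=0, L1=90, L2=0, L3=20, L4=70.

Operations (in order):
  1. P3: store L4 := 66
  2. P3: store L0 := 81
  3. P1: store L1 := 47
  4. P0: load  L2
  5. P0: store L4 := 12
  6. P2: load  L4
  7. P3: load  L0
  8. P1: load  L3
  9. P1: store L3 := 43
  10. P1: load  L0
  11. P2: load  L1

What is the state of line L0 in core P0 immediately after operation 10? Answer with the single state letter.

[1] P3: store L4 := 66 | P0:I, P1:I, P2:I, P3:M(66) | bus: BusRdX
[2] P3: store L0 := 81 | P0:I, P1:I, P2:I, P3:M(81) | bus: BusRdX
[3] P1: store L1 := 47 | P0:I, P1:M(47), P2:I, P3:I | bus: BusRdX
[4] P0: load  L2 | P0:E(0), P1:I, P2:I, P3:I | bus: BusRd
[5] P0: store L4 := 12 | P0:M(12), P1:I, P2:I, P3:I | bus: BusRdX,Flush
[6] P2: load  L4 | P0:S(12), P1:I, P2:S(12), P3:I | bus: BusRd,Flush
[7] P3: load  L0 | P0:I, P1:I, P2:I, P3:M(81) | bus: none
[8] P1: load  L3 | P0:I, P1:E(20), P2:I, P3:I | bus: BusRd
[9] P1: store L3 := 43 | P0:I, P1:M(43), P2:I, P3:I | bus: none
[10] P1: load  L0 | P0:I, P1:S(81), P2:I, P3:S(81) | bus: BusRd,Flush
[11] P2: load  L1 | P0:I, P1:S(47), P2:S(47), P3:I | bus: BusRd,Flush

state = I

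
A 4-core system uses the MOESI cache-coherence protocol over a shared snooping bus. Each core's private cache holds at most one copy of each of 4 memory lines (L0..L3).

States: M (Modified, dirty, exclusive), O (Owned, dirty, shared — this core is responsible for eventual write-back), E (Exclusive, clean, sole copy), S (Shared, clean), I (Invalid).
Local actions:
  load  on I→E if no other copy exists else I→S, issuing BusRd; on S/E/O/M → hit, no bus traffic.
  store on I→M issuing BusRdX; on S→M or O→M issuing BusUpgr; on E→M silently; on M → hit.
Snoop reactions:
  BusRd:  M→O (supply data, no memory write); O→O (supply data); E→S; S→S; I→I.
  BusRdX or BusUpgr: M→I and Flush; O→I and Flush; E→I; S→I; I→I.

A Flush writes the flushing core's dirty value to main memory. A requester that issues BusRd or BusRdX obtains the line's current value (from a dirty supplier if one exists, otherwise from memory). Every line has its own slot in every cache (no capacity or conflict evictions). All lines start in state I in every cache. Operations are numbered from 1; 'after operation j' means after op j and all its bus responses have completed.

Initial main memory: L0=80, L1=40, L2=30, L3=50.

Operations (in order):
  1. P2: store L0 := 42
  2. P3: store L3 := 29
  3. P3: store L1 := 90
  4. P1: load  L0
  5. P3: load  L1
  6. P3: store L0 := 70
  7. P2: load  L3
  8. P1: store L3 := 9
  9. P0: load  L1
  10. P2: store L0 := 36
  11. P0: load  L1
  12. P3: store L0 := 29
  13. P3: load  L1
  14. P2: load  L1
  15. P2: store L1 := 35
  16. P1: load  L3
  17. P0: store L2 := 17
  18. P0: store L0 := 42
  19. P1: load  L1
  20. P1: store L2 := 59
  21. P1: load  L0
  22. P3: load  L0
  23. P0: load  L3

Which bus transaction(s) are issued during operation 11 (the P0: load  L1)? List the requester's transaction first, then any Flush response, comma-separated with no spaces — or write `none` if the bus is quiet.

bus = none

step 1: P2: store L0 := 42  ⟶  IIMI  (L0)  txn=BusRdX  M[L0]=80
step 2: P3: store L3 := 29  ⟶  IIIM  (L3)  txn=BusRdX  M[L3]=50
step 3: P3: store L1 := 90  ⟶  IIIM  (L1)  txn=BusRdX  M[L1]=40
step 4: P1: load  L0  ⟶  ISOI  (L0)  txn=BusRd  M[L0]=80
step 5: P3: load  L1  ⟶  IIIM  (L1)  txn=∅  M[L1]=40
step 6: P3: store L0 := 70  ⟶  IIIM  (L0)  txn=BusRdX+Flush  M[L0]=42
step 7: P2: load  L3  ⟶  IISO  (L3)  txn=BusRd  M[L3]=50
step 8: P1: store L3 := 9  ⟶  IMII  (L3)  txn=BusRdX+Flush  M[L3]=29
step 9: P0: load  L1  ⟶  SIIO  (L1)  txn=BusRd  M[L1]=40
step 10: P2: store L0 := 36  ⟶  IIMI  (L0)  txn=BusRdX+Flush  M[L0]=70
step 11: P0: load  L1  ⟶  SIIO  (L1)  txn=∅  M[L1]=40
step 12: P3: store L0 := 29  ⟶  IIIM  (L0)  txn=BusRdX+Flush  M[L0]=36
step 13: P3: load  L1  ⟶  SIIO  (L1)  txn=∅  M[L1]=40
step 14: P2: load  L1  ⟶  SISO  (L1)  txn=BusRd  M[L1]=40
step 15: P2: store L1 := 35  ⟶  IIMI  (L1)  txn=BusUpgr+Flush  M[L1]=90
step 16: P1: load  L3  ⟶  IMII  (L3)  txn=∅  M[L3]=29
step 17: P0: store L2 := 17  ⟶  MIII  (L2)  txn=BusRdX  M[L2]=30
step 18: P0: store L0 := 42  ⟶  MIII  (L0)  txn=BusRdX+Flush  M[L0]=29
step 19: P1: load  L1  ⟶  ISOI  (L1)  txn=BusRd  M[L1]=90
step 20: P1: store L2 := 59  ⟶  IMII  (L2)  txn=BusRdX+Flush  M[L2]=17
step 21: P1: load  L0  ⟶  OSII  (L0)  txn=BusRd  M[L0]=29
step 22: P3: load  L0  ⟶  OSIS  (L0)  txn=BusRd  M[L0]=29
step 23: P0: load  L3  ⟶  SOII  (L3)  txn=BusRd  M[L3]=29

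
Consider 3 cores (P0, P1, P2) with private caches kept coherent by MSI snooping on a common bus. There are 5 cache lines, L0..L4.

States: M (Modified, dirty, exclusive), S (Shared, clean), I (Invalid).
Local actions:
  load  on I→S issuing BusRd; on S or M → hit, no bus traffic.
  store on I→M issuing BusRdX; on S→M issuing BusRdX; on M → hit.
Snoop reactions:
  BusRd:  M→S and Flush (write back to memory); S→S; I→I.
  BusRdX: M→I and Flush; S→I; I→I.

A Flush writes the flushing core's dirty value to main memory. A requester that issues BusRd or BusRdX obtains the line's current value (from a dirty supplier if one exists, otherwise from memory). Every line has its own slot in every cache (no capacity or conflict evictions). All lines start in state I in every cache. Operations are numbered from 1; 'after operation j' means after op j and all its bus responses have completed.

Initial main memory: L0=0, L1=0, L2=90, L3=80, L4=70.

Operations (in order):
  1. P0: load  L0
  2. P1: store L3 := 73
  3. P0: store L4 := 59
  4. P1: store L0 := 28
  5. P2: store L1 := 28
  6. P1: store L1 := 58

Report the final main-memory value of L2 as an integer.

memory[L2] = 90

  op1 P0: load  L0 → S/I/I on L0; bus BusRd; mem=0
  op2 P1: store L3 := 73 → I/M/I on L3; bus BusRdX; mem=80
  op3 P0: store L4 := 59 → M/I/I on L4; bus BusRdX; mem=70
  op4 P1: store L0 := 28 → I/M/I on L0; bus BusRdX; mem=0
  op5 P2: store L1 := 28 → I/I/M on L1; bus BusRdX; mem=0
  op6 P1: store L1 := 58 → I/M/I on L1; bus BusRdX Flush; mem=28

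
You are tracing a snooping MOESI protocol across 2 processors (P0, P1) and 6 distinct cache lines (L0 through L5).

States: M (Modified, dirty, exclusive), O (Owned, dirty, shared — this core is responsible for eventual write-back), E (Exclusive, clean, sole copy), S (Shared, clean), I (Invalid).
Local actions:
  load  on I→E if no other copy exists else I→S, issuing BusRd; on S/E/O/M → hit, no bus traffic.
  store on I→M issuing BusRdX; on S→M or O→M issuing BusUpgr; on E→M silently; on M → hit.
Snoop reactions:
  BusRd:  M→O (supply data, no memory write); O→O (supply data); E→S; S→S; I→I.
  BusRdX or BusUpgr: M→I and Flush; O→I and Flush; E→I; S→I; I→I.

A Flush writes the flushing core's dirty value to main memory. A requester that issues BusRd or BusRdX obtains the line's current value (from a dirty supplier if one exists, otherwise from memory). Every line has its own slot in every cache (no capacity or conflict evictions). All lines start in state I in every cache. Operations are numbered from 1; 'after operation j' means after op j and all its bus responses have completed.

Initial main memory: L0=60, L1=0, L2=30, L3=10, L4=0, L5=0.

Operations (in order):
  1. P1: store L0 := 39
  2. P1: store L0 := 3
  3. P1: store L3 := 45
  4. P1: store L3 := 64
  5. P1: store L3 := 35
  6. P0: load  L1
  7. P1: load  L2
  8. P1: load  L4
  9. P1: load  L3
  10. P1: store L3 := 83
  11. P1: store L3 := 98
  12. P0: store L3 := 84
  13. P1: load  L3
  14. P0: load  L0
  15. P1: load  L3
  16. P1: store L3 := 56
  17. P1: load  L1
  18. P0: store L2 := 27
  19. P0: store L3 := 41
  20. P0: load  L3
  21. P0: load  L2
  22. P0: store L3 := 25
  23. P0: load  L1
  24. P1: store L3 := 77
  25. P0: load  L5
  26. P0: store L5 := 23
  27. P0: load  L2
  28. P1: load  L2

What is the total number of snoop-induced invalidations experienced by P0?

[1] P1: store L0 := 39 | P0:I, P1:M(39) | bus: BusRdX
[2] P1: store L0 := 3 | P0:I, P1:M(3) | bus: none
[3] P1: store L3 := 45 | P0:I, P1:M(45) | bus: BusRdX
[4] P1: store L3 := 64 | P0:I, P1:M(64) | bus: none
[5] P1: store L3 := 35 | P0:I, P1:M(35) | bus: none
[6] P0: load  L1 | P0:E(0), P1:I | bus: BusRd
[7] P1: load  L2 | P0:I, P1:E(30) | bus: BusRd
[8] P1: load  L4 | P0:I, P1:E(0) | bus: BusRd
[9] P1: load  L3 | P0:I, P1:M(35) | bus: none
[10] P1: store L3 := 83 | P0:I, P1:M(83) | bus: none
[11] P1: store L3 := 98 | P0:I, P1:M(98) | bus: none
[12] P0: store L3 := 84 | P0:M(84), P1:I | bus: BusRdX,Flush
[13] P1: load  L3 | P0:O(84), P1:S(84) | bus: BusRd
[14] P0: load  L0 | P0:S(3), P1:O(3) | bus: BusRd
[15] P1: load  L3 | P0:O(84), P1:S(84) | bus: none
[16] P1: store L3 := 56 | P0:I, P1:M(56) | bus: BusUpgr,Flush
[17] P1: load  L1 | P0:S(0), P1:S(0) | bus: BusRd
[18] P0: store L2 := 27 | P0:M(27), P1:I | bus: BusRdX
[19] P0: store L3 := 41 | P0:M(41), P1:I | bus: BusRdX,Flush
[20] P0: load  L3 | P0:M(41), P1:I | bus: none
[21] P0: load  L2 | P0:M(27), P1:I | bus: none
[22] P0: store L3 := 25 | P0:M(25), P1:I | bus: none
[23] P0: load  L1 | P0:S(0), P1:S(0) | bus: none
[24] P1: store L3 := 77 | P0:I, P1:M(77) | bus: BusRdX,Flush
[25] P0: load  L5 | P0:E(0), P1:I | bus: BusRd
[26] P0: store L5 := 23 | P0:M(23), P1:I | bus: none
[27] P0: load  L2 | P0:M(27), P1:I | bus: none
[28] P1: load  L2 | P0:O(27), P1:S(27) | bus: BusRd

invalidations = 2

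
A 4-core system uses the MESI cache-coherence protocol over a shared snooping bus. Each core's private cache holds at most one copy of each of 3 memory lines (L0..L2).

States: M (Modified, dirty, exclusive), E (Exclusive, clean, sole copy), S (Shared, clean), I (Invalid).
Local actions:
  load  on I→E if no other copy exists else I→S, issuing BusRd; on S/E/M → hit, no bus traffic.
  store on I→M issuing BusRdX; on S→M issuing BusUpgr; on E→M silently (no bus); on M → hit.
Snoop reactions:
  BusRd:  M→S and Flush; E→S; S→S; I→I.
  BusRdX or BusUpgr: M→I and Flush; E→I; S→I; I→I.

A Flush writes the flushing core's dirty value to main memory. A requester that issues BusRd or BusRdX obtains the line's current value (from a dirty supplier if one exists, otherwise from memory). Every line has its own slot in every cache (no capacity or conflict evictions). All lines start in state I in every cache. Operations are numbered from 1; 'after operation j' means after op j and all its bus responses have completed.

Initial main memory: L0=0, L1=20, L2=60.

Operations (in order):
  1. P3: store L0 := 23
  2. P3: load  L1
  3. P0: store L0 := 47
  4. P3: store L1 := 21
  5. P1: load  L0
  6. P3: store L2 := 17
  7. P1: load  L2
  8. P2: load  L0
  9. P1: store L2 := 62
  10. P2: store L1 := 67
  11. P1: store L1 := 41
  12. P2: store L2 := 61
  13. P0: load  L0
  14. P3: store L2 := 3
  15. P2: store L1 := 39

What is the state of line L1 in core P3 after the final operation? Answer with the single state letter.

state = I

step 1: P3: store L0 := 23  ⟶  IIIM  (L0)  txn=BusRdX  M[L0]=0
step 2: P3: load  L1  ⟶  IIIE  (L1)  txn=BusRd  M[L1]=20
step 3: P0: store L0 := 47  ⟶  MIII  (L0)  txn=BusRdX+Flush  M[L0]=23
step 4: P3: store L1 := 21  ⟶  IIIM  (L1)  txn=∅  M[L1]=20
step 5: P1: load  L0  ⟶  SSII  (L0)  txn=BusRd+Flush  M[L0]=47
step 6: P3: store L2 := 17  ⟶  IIIM  (L2)  txn=BusRdX  M[L2]=60
step 7: P1: load  L2  ⟶  ISIS  (L2)  txn=BusRd+Flush  M[L2]=17
step 8: P2: load  L0  ⟶  SSSI  (L0)  txn=BusRd  M[L0]=47
step 9: P1: store L2 := 62  ⟶  IMII  (L2)  txn=BusUpgr  M[L2]=17
step 10: P2: store L1 := 67  ⟶  IIMI  (L1)  txn=BusRdX+Flush  M[L1]=21
step 11: P1: store L1 := 41  ⟶  IMII  (L1)  txn=BusRdX+Flush  M[L1]=67
step 12: P2: store L2 := 61  ⟶  IIMI  (L2)  txn=BusRdX+Flush  M[L2]=62
step 13: P0: load  L0  ⟶  SSSI  (L0)  txn=∅  M[L0]=47
step 14: P3: store L2 := 3  ⟶  IIIM  (L2)  txn=BusRdX+Flush  M[L2]=61
step 15: P2: store L1 := 39  ⟶  IIMI  (L1)  txn=BusRdX+Flush  M[L1]=41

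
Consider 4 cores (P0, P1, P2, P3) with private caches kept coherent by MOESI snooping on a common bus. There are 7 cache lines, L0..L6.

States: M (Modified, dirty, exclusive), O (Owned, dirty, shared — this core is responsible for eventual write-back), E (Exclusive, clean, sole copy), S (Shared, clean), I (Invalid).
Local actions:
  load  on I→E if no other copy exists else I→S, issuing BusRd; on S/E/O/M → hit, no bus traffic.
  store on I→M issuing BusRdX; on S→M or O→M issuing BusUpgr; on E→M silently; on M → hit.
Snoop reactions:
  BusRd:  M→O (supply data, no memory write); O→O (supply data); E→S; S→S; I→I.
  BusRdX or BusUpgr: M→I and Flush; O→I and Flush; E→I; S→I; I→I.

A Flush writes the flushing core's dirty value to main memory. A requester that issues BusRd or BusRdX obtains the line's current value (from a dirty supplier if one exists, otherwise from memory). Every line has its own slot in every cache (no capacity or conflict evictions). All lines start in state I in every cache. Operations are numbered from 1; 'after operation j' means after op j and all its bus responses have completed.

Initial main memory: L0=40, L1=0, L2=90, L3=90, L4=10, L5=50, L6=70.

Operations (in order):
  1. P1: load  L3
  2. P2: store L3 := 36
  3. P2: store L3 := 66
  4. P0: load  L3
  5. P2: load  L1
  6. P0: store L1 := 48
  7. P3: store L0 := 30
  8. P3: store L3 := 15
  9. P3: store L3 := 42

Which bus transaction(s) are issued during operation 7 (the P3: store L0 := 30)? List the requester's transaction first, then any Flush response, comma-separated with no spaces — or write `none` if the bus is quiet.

[1] P1: load  L3 | P0:I, P1:E(90), P2:I, P3:I | bus: BusRd
[2] P2: store L3 := 36 | P0:I, P1:I, P2:M(36), P3:I | bus: BusRdX
[3] P2: store L3 := 66 | P0:I, P1:I, P2:M(66), P3:I | bus: none
[4] P0: load  L3 | P0:S(66), P1:I, P2:O(66), P3:I | bus: BusRd
[5] P2: load  L1 | P0:I, P1:I, P2:E(0), P3:I | bus: BusRd
[6] P0: store L1 := 48 | P0:M(48), P1:I, P2:I, P3:I | bus: BusRdX
[7] P3: store L0 := 30 | P0:I, P1:I, P2:I, P3:M(30) | bus: BusRdX
[8] P3: store L3 := 15 | P0:I, P1:I, P2:I, P3:M(15) | bus: BusRdX,Flush
[9] P3: store L3 := 42 | P0:I, P1:I, P2:I, P3:M(42) | bus: none

bus = BusRdX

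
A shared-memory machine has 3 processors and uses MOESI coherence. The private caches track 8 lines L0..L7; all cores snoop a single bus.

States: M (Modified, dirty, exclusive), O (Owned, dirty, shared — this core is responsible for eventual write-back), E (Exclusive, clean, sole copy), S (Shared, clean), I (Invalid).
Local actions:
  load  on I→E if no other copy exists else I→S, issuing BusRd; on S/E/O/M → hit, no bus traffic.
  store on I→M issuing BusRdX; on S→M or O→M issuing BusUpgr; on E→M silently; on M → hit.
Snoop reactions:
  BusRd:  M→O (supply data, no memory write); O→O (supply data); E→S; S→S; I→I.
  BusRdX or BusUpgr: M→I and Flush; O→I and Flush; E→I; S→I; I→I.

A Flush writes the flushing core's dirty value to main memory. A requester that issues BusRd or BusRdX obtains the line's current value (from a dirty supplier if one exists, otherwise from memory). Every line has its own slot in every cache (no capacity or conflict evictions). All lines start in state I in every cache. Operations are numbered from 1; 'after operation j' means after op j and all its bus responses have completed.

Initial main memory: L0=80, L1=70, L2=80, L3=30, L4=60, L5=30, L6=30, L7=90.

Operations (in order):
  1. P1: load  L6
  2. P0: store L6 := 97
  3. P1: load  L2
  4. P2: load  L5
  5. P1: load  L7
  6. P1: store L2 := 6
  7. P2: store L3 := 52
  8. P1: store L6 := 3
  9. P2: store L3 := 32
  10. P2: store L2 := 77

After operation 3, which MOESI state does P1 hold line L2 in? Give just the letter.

state = E

1. P1: load  L6  bus=[BusRd]  L6: P0=I P1=E P2=I  mem[L6]=30
2. P0: store L6 := 97  bus=[BusRdX]  L6: P0=M P1=I P2=I  mem[L6]=30
3. P1: load  L2  bus=[BusRd]  L2: P0=I P1=E P2=I  mem[L2]=80
4. P2: load  L5  bus=[BusRd]  L5: P0=I P1=I P2=E  mem[L5]=30
5. P1: load  L7  bus=[BusRd]  L7: P0=I P1=E P2=I  mem[L7]=90
6. P1: store L2 := 6  bus=[-]  L2: P0=I P1=M P2=I  mem[L2]=80
7. P2: store L3 := 52  bus=[BusRdX]  L3: P0=I P1=I P2=M  mem[L3]=30
8. P1: store L6 := 3  bus=[BusRdX,Flush]  L6: P0=I P1=M P2=I  mem[L6]=97
9. P2: store L3 := 32  bus=[-]  L3: P0=I P1=I P2=M  mem[L3]=30
10. P2: store L2 := 77  bus=[BusRdX,Flush]  L2: P0=I P1=I P2=M  mem[L2]=6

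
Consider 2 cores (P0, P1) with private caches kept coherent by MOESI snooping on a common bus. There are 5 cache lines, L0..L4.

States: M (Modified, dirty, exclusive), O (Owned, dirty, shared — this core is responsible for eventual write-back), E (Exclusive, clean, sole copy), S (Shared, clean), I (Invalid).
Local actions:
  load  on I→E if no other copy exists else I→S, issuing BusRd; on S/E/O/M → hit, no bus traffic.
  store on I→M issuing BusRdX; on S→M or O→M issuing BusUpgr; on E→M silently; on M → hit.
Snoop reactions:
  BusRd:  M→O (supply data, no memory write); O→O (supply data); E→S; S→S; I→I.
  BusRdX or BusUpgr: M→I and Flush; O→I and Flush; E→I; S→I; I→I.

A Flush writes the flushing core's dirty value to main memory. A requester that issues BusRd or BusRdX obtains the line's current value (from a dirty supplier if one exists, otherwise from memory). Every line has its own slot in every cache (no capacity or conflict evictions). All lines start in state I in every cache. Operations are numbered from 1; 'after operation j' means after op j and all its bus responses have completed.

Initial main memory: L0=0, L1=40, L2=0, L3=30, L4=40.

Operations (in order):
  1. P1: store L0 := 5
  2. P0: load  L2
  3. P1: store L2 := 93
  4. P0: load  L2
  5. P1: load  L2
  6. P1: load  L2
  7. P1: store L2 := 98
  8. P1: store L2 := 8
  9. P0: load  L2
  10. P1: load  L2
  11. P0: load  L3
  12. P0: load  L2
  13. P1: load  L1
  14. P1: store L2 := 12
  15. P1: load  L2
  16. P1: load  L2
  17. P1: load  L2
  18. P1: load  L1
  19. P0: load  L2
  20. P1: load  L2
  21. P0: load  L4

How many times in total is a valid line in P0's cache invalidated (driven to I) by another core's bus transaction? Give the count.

invalidations = 3

[1] P1: store L0 := 5 | P0:I, P1:M(5) | bus: BusRdX
[2] P0: load  L2 | P0:E(0), P1:I | bus: BusRd
[3] P1: store L2 := 93 | P0:I, P1:M(93) | bus: BusRdX
[4] P0: load  L2 | P0:S(93), P1:O(93) | bus: BusRd
[5] P1: load  L2 | P0:S(93), P1:O(93) | bus: none
[6] P1: load  L2 | P0:S(93), P1:O(93) | bus: none
[7] P1: store L2 := 98 | P0:I, P1:M(98) | bus: BusUpgr
[8] P1: store L2 := 8 | P0:I, P1:M(8) | bus: none
[9] P0: load  L2 | P0:S(8), P1:O(8) | bus: BusRd
[10] P1: load  L2 | P0:S(8), P1:O(8) | bus: none
[11] P0: load  L3 | P0:E(30), P1:I | bus: BusRd
[12] P0: load  L2 | P0:S(8), P1:O(8) | bus: none
[13] P1: load  L1 | P0:I, P1:E(40) | bus: BusRd
[14] P1: store L2 := 12 | P0:I, P1:M(12) | bus: BusUpgr
[15] P1: load  L2 | P0:I, P1:M(12) | bus: none
[16] P1: load  L2 | P0:I, P1:M(12) | bus: none
[17] P1: load  L2 | P0:I, P1:M(12) | bus: none
[18] P1: load  L1 | P0:I, P1:E(40) | bus: none
[19] P0: load  L2 | P0:S(12), P1:O(12) | bus: BusRd
[20] P1: load  L2 | P0:S(12), P1:O(12) | bus: none
[21] P0: load  L4 | P0:E(40), P1:I | bus: BusRd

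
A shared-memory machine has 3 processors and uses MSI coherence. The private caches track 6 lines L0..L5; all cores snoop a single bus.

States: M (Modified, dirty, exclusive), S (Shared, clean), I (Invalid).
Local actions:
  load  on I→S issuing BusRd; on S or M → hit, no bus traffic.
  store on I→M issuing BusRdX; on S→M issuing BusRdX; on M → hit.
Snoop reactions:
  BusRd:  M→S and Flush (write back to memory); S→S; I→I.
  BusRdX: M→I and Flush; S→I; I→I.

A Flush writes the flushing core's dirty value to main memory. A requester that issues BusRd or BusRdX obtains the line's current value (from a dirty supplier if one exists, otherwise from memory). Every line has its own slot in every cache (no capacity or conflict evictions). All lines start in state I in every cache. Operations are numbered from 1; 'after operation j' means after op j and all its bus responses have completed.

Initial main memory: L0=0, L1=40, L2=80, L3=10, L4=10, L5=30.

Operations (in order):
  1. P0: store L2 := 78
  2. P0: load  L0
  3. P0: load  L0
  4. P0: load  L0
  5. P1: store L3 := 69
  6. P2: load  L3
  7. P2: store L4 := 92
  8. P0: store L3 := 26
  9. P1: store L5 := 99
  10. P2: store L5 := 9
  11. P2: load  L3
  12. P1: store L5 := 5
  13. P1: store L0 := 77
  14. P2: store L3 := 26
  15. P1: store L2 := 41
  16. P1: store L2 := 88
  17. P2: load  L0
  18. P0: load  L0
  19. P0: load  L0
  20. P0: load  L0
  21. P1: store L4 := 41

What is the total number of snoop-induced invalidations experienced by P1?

step 1: P0: store L2 := 78  ⟶  MII  (L2)  txn=BusRdX  M[L2]=80
step 2: P0: load  L0  ⟶  SII  (L0)  txn=BusRd  M[L0]=0
step 3: P0: load  L0  ⟶  SII  (L0)  txn=∅  M[L0]=0
step 4: P0: load  L0  ⟶  SII  (L0)  txn=∅  M[L0]=0
step 5: P1: store L3 := 69  ⟶  IMI  (L3)  txn=BusRdX  M[L3]=10
step 6: P2: load  L3  ⟶  ISS  (L3)  txn=BusRd+Flush  M[L3]=69
step 7: P2: store L4 := 92  ⟶  IIM  (L4)  txn=BusRdX  M[L4]=10
step 8: P0: store L3 := 26  ⟶  MII  (L3)  txn=BusRdX  M[L3]=69
step 9: P1: store L5 := 99  ⟶  IMI  (L5)  txn=BusRdX  M[L5]=30
step 10: P2: store L5 := 9  ⟶  IIM  (L5)  txn=BusRdX+Flush  M[L5]=99
step 11: P2: load  L3  ⟶  SIS  (L3)  txn=BusRd+Flush  M[L3]=26
step 12: P1: store L5 := 5  ⟶  IMI  (L5)  txn=BusRdX+Flush  M[L5]=9
step 13: P1: store L0 := 77  ⟶  IMI  (L0)  txn=BusRdX  M[L0]=0
step 14: P2: store L3 := 26  ⟶  IIM  (L3)  txn=BusRdX  M[L3]=26
step 15: P1: store L2 := 41  ⟶  IMI  (L2)  txn=BusRdX+Flush  M[L2]=78
step 16: P1: store L2 := 88  ⟶  IMI  (L2)  txn=∅  M[L2]=78
step 17: P2: load  L0  ⟶  ISS  (L0)  txn=BusRd+Flush  M[L0]=77
step 18: P0: load  L0  ⟶  SSS  (L0)  txn=BusRd  M[L0]=77
step 19: P0: load  L0  ⟶  SSS  (L0)  txn=∅  M[L0]=77
step 20: P0: load  L0  ⟶  SSS  (L0)  txn=∅  M[L0]=77
step 21: P1: store L4 := 41  ⟶  IMI  (L4)  txn=BusRdX+Flush  M[L4]=92

invalidations = 2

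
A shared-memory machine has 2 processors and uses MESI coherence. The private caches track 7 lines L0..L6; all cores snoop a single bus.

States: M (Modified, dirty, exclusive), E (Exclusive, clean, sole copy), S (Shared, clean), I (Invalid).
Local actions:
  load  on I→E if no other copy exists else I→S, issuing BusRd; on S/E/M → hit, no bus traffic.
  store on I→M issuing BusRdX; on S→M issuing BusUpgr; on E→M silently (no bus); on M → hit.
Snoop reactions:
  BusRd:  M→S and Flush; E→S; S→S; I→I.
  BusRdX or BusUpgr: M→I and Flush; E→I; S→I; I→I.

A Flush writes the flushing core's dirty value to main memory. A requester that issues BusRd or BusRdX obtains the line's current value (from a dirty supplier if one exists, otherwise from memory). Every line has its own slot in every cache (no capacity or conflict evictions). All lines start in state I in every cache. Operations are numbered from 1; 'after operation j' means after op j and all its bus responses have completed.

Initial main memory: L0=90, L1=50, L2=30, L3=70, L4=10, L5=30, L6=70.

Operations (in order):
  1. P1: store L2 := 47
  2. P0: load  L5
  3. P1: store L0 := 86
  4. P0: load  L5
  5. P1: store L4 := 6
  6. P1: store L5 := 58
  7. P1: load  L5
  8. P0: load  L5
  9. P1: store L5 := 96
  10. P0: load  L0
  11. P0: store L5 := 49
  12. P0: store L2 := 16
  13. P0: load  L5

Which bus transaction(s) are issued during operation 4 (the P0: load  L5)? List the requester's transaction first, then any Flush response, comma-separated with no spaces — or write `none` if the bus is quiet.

bus = none

  op1 P1: store L2 := 47 → I/M on L2; bus BusRdX; mem=30
  op2 P0: load  L5 → E/I on L5; bus BusRd; mem=30
  op3 P1: store L0 := 86 → I/M on L0; bus BusRdX; mem=90
  op4 P0: load  L5 → E/I on L5; bus (none); mem=30
  op5 P1: store L4 := 6 → I/M on L4; bus BusRdX; mem=10
  op6 P1: store L5 := 58 → I/M on L5; bus BusRdX; mem=30
  op7 P1: load  L5 → I/M on L5; bus (none); mem=30
  op8 P0: load  L5 → S/S on L5; bus BusRd Flush; mem=58
  op9 P1: store L5 := 96 → I/M on L5; bus BusUpgr; mem=58
  op10 P0: load  L0 → S/S on L0; bus BusRd Flush; mem=86
  op11 P0: store L5 := 49 → M/I on L5; bus BusRdX Flush; mem=96
  op12 P0: store L2 := 16 → M/I on L2; bus BusRdX Flush; mem=47
  op13 P0: load  L5 → M/I on L5; bus (none); mem=96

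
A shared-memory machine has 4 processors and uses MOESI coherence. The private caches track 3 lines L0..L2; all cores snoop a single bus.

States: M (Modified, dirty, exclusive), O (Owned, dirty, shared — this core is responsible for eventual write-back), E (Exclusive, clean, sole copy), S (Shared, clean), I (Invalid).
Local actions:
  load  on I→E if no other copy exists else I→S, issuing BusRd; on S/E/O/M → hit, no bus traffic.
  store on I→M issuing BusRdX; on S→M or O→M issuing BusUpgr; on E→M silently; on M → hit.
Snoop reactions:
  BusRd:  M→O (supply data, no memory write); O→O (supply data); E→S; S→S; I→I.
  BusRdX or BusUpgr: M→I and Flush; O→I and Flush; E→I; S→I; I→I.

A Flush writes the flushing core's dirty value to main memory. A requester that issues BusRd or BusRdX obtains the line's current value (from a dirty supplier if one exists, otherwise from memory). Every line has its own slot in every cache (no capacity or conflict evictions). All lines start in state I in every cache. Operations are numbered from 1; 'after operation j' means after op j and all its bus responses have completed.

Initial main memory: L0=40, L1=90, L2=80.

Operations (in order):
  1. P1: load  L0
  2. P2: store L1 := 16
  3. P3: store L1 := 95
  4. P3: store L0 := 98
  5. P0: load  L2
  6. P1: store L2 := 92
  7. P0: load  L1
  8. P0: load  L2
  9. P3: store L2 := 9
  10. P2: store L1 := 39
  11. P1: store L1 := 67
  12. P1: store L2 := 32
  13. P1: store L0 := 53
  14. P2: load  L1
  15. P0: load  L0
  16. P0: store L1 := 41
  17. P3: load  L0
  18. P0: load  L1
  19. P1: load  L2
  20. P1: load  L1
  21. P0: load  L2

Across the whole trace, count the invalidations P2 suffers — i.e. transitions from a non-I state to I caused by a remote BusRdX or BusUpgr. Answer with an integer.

[1] P1: load  L0 | P0:I, P1:E(40), P2:I, P3:I | bus: BusRd
[2] P2: store L1 := 16 | P0:I, P1:I, P2:M(16), P3:I | bus: BusRdX
[3] P3: store L1 := 95 | P0:I, P1:I, P2:I, P3:M(95) | bus: BusRdX,Flush
[4] P3: store L0 := 98 | P0:I, P1:I, P2:I, P3:M(98) | bus: BusRdX
[5] P0: load  L2 | P0:E(80), P1:I, P2:I, P3:I | bus: BusRd
[6] P1: store L2 := 92 | P0:I, P1:M(92), P2:I, P3:I | bus: BusRdX
[7] P0: load  L1 | P0:S(95), P1:I, P2:I, P3:O(95) | bus: BusRd
[8] P0: load  L2 | P0:S(92), P1:O(92), P2:I, P3:I | bus: BusRd
[9] P3: store L2 := 9 | P0:I, P1:I, P2:I, P3:M(9) | bus: BusRdX,Flush
[10] P2: store L1 := 39 | P0:I, P1:I, P2:M(39), P3:I | bus: BusRdX,Flush
[11] P1: store L1 := 67 | P0:I, P1:M(67), P2:I, P3:I | bus: BusRdX,Flush
[12] P1: store L2 := 32 | P0:I, P1:M(32), P2:I, P3:I | bus: BusRdX,Flush
[13] P1: store L0 := 53 | P0:I, P1:M(53), P2:I, P3:I | bus: BusRdX,Flush
[14] P2: load  L1 | P0:I, P1:O(67), P2:S(67), P3:I | bus: BusRd
[15] P0: load  L0 | P0:S(53), P1:O(53), P2:I, P3:I | bus: BusRd
[16] P0: store L1 := 41 | P0:M(41), P1:I, P2:I, P3:I | bus: BusRdX,Flush
[17] P3: load  L0 | P0:S(53), P1:O(53), P2:I, P3:S(53) | bus: BusRd
[18] P0: load  L1 | P0:M(41), P1:I, P2:I, P3:I | bus: none
[19] P1: load  L2 | P0:I, P1:M(32), P2:I, P3:I | bus: none
[20] P1: load  L1 | P0:O(41), P1:S(41), P2:I, P3:I | bus: BusRd
[21] P0: load  L2 | P0:S(32), P1:O(32), P2:I, P3:I | bus: BusRd

invalidations = 3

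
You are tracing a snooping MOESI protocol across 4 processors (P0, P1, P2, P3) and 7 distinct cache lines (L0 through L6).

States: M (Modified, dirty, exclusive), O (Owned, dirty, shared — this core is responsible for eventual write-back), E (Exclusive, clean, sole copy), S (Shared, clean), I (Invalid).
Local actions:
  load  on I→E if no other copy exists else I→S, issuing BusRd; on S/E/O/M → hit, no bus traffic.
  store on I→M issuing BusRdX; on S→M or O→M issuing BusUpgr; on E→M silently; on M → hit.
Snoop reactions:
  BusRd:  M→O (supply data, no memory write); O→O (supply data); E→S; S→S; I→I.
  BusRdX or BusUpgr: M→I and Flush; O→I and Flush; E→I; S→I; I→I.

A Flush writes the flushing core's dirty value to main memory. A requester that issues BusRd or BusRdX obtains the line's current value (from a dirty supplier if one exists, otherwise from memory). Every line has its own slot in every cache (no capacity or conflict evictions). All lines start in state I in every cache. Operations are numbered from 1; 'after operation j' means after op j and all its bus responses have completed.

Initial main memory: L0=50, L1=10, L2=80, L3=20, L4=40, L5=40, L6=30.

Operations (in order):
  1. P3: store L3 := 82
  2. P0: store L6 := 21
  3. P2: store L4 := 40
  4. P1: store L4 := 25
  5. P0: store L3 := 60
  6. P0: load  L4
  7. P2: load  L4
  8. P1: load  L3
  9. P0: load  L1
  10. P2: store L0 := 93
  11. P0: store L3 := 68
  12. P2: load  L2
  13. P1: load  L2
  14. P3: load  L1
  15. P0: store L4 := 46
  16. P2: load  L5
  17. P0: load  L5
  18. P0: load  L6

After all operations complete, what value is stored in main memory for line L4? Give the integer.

[1] P3: store L3 := 82 | P0:I, P1:I, P2:I, P3:M(82) | bus: BusRdX
[2] P0: store L6 := 21 | P0:M(21), P1:I, P2:I, P3:I | bus: BusRdX
[3] P2: store L4 := 40 | P0:I, P1:I, P2:M(40), P3:I | bus: BusRdX
[4] P1: store L4 := 25 | P0:I, P1:M(25), P2:I, P3:I | bus: BusRdX,Flush
[5] P0: store L3 := 60 | P0:M(60), P1:I, P2:I, P3:I | bus: BusRdX,Flush
[6] P0: load  L4 | P0:S(25), P1:O(25), P2:I, P3:I | bus: BusRd
[7] P2: load  L4 | P0:S(25), P1:O(25), P2:S(25), P3:I | bus: BusRd
[8] P1: load  L3 | P0:O(60), P1:S(60), P2:I, P3:I | bus: BusRd
[9] P0: load  L1 | P0:E(10), P1:I, P2:I, P3:I | bus: BusRd
[10] P2: store L0 := 93 | P0:I, P1:I, P2:M(93), P3:I | bus: BusRdX
[11] P0: store L3 := 68 | P0:M(68), P1:I, P2:I, P3:I | bus: BusUpgr
[12] P2: load  L2 | P0:I, P1:I, P2:E(80), P3:I | bus: BusRd
[13] P1: load  L2 | P0:I, P1:S(80), P2:S(80), P3:I | bus: BusRd
[14] P3: load  L1 | P0:S(10), P1:I, P2:I, P3:S(10) | bus: BusRd
[15] P0: store L4 := 46 | P0:M(46), P1:I, P2:I, P3:I | bus: BusUpgr,Flush
[16] P2: load  L5 | P0:I, P1:I, P2:E(40), P3:I | bus: BusRd
[17] P0: load  L5 | P0:S(40), P1:I, P2:S(40), P3:I | bus: BusRd
[18] P0: load  L6 | P0:M(21), P1:I, P2:I, P3:I | bus: none

memory[L4] = 25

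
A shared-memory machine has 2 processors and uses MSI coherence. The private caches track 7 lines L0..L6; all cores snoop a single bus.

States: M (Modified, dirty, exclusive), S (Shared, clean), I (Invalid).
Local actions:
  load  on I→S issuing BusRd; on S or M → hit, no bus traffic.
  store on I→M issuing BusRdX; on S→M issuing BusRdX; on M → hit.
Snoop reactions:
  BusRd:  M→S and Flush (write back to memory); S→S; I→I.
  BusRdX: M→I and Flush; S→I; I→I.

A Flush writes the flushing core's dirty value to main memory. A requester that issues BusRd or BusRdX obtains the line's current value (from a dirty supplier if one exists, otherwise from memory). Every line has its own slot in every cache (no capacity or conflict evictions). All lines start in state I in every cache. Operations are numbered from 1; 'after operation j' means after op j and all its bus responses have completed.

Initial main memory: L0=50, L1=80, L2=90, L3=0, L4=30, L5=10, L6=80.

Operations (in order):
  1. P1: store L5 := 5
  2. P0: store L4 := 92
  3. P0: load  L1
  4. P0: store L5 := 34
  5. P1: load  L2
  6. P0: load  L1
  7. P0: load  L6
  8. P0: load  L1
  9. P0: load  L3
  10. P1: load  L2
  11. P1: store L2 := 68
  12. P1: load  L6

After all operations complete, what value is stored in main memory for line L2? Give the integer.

step 1: P1: store L5 := 5  ⟶  IM  (L5)  txn=BusRdX  M[L5]=10
step 2: P0: store L4 := 92  ⟶  MI  (L4)  txn=BusRdX  M[L4]=30
step 3: P0: load  L1  ⟶  SI  (L1)  txn=BusRd  M[L1]=80
step 4: P0: store L5 := 34  ⟶  MI  (L5)  txn=BusRdX+Flush  M[L5]=5
step 5: P1: load  L2  ⟶  IS  (L2)  txn=BusRd  M[L2]=90
step 6: P0: load  L1  ⟶  SI  (L1)  txn=∅  M[L1]=80
step 7: P0: load  L6  ⟶  SI  (L6)  txn=BusRd  M[L6]=80
step 8: P0: load  L1  ⟶  SI  (L1)  txn=∅  M[L1]=80
step 9: P0: load  L3  ⟶  SI  (L3)  txn=BusRd  M[L3]=0
step 10: P1: load  L2  ⟶  IS  (L2)  txn=∅  M[L2]=90
step 11: P1: store L2 := 68  ⟶  IM  (L2)  txn=BusRdX  M[L2]=90
step 12: P1: load  L6  ⟶  SS  (L6)  txn=BusRd  M[L6]=80

memory[L2] = 90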